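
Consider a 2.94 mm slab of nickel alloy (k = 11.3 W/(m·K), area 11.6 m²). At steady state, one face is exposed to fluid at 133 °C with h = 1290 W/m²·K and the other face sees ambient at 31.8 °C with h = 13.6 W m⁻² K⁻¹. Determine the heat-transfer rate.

Q = 15.7 kW

Treat each layer as a resistance in series:
  R_conv,in = 1/(hA) = 1/(1290·11.6) = 6.683×10^-5 K/W
  R_nickel alloy = L/(kA) = 0.00294/(11.3·11.6) = 2.243×10^-5 K/W
  R_conv,out = 1/(hA) = 1/(13.6·11.6) = 0.006339 K/W
ΣR = 6.683×10^-5 + 2.243×10^-5 + 0.006339 = 0.006428 K/W
Q = ΔT/ΣR = (133 °C − 31.8 °C)/0.006428 = 15700 W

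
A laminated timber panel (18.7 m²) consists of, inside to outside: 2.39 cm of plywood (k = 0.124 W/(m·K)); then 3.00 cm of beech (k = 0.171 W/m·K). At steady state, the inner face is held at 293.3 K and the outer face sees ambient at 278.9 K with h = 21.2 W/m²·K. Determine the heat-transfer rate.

Series thermal resistances, inner to outer:
  R_plywood = L/(kA) = 0.0239/(0.124·18.7) = 0.01031 K/W
  R_beech = L/(kA) = 0.0300/(0.171·18.7) = 0.009382 K/W
  R_conv,out = 1/(hA) = 1/(21.2·18.7) = 0.002522 K/W
ΣR = 0.01031 + 0.009382 + 0.002522 = 0.02221 K/W
Q = ΔT/ΣR = (293.3 K − 278.9 K)/0.02221 = 648 W

Q = 648 W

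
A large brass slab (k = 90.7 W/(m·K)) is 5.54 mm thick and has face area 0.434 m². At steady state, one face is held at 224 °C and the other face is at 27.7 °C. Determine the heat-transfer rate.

Q = 1.39×10^6 W

Q = kA·ΔT/L = 90.7 × 0.434 × |224 °C − 27.7 °C| / 0.00554 = 1.39×10^6 W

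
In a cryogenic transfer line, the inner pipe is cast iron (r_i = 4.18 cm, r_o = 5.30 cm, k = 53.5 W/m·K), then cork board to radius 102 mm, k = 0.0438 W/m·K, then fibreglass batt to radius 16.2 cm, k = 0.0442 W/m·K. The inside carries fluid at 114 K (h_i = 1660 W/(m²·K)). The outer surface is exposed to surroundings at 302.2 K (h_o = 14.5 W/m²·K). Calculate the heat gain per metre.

Q' = 45.7 W/m

Treat each layer as a resistance in series:
  R'_conv,in = 1/(2πr h) = 1/(2π·0.0418·1660) = 0.002294 m·K/W
  R'_cast iron = ln(0.0530/0.0418)/(2πk) = 0.2374/(2π·53.5) = 7.062×10^-4 m·K/W
  R'_cork board = ln(0.102/0.0530)/(2πk) = 0.6547/(2π·0.0438) = 2.379 m·K/W
  R'_fibreglass batt = ln(0.162/0.102)/(2πk) = 0.4626/(2π·0.0442) = 1.666 m·K/W
  R'_conv,out = 1/(2πr h) = 1/(2π·0.162·14.5) = 0.06775 m·K/W
ΣR = 0.002294 + 7.062×10^-4 + 2.379 + 1.666 + 0.06775 = 4.116 m·K/W
Q' = ΔT/ΣR = (114 K − 302.2 K)/4.116 = -45.7 W/m
(Negative Q' ⇒ heat flows inward; heat gain = 45.7 W/m.)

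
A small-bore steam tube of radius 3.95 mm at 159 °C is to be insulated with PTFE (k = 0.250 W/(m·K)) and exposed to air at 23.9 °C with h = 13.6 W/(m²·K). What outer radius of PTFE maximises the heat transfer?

For a cylinder, r_cr = k_ins/h = 0.250/13.6 = 0.0184 m = 1.84 cm

r_cr = 1.84 cm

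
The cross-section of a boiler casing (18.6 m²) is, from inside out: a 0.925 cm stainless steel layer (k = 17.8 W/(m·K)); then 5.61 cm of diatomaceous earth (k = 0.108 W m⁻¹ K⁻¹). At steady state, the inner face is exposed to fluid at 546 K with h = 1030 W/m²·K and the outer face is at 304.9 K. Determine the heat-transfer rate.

Q = 8.61 kW

Resistance network (inner→outer):
  R_conv,in = 1/(hA) = 1/(1030·18.6) = 5.220×10^-5 K/W
  R_stainless steel = L/(kA) = 0.00925/(17.8·18.6) = 2.794×10^-5 K/W
  R_diatomaceous earth = L/(kA) = 0.0561/(0.108·18.6) = 0.02793 K/W
ΣR = 5.220×10^-5 + 2.794×10^-5 + 0.02793 = 0.02801 K/W
Q = ΔT/ΣR = (546 K − 304.9 K)/0.02801 = 8610 W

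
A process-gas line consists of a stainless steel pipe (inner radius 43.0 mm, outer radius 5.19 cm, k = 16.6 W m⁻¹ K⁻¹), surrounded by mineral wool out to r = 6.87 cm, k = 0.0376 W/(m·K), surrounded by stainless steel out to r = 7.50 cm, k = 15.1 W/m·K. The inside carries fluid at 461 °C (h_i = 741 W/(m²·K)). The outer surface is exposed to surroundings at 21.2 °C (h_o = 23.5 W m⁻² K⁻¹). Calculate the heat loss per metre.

Q' = 342 W/m

Resistance network (inner→outer):
  R'_conv,in = 1/(2πr h) = 1/(2π·0.0430·741) = 0.004995 m·K/W
  R'_stainless steel = ln(0.0519/0.0430)/(2πk) = 0.1881/(2π·16.6) = 0.001804 m·K/W
  R'_mineral wool = ln(0.0687/0.0519)/(2πk) = 0.2804/(2π·0.0376) = 1.187 m·K/W
  R'_stainless steel = ln(0.0750/0.0687)/(2πk) = 0.08774/(2π·15.1) = 9.248×10^-4 m·K/W
  R'_conv,out = 1/(2πr h) = 1/(2π·0.0750·23.5) = 0.09030 m·K/W
ΣR = 0.004995 + 0.001804 + 1.187 + 9.248×10^-4 + 0.09030 = 1.285 m·K/W
Q' = ΔT/ΣR = (461 °C − 21.2 °C)/1.285 = 342 W/m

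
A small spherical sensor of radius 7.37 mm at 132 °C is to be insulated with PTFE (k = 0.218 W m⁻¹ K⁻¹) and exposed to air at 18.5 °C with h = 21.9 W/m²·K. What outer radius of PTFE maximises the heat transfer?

For a sphere, r_cr = 2k_ins/h = 2·0.218/21.9 = 0.0199 m = 1.99 cm

r_cr = 1.99 cm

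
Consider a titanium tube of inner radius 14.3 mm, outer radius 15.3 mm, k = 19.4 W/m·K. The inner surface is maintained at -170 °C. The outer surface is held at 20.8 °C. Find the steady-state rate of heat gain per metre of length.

Q' = 3.44×10^5 W/m

Q' = 2πk·ΔT/ln(r₂/r₁) = 2π × 19.4 × 190.8 / ln(0.0153/0.0143) = 3.44×10^5 W/m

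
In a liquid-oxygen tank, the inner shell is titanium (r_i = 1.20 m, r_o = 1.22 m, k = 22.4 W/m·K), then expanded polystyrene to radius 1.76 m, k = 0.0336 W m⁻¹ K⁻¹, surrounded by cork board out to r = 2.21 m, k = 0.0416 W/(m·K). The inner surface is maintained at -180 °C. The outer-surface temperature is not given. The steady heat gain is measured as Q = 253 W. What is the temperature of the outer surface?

Sum the resistances:
  R_titanium = (1/1.20 − 1/1.22)/(4πk) = 0.01366/(4π·22.4) = 4.853×10^-5 K/W
  R_expanded polystyrene = (1/1.22 − 1/1.76)/(4πk) = 0.2515/(4π·0.0336) = 0.5956 K/W
  R_cork board = (1/1.76 − 1/2.21)/(4πk) = 0.1157/(4π·0.0416) = 0.2213 K/W
ΣR = 0.8170 K/W
ΔT = Q·ΣR = 253 × 0.8170 = 206.7 K
Heat flows inward, so T_out = T_in + ΔT = -180 + 206.7 = 26.7 °C

T_out = 26.7 °C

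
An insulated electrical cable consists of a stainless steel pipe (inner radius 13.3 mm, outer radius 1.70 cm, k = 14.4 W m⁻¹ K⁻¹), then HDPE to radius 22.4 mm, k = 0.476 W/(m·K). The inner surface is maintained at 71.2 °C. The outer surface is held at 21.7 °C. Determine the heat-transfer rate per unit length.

Q' = 521 W/m

Resistance network (inner→outer):
  R'_stainless steel = ln(0.0170/0.0133)/(2πk) = 0.2454/(2π·14.4) = 0.002713 m·K/W
  R'_HDPE = ln(0.0224/0.0170)/(2πk) = 0.2758/(2π·0.476) = 0.09223 m·K/W
ΣR = 0.002713 + 0.09223 = 0.09494 m·K/W
Q' = ΔT/ΣR = (71.2 °C − 21.7 °C)/0.09494 = 521 W/m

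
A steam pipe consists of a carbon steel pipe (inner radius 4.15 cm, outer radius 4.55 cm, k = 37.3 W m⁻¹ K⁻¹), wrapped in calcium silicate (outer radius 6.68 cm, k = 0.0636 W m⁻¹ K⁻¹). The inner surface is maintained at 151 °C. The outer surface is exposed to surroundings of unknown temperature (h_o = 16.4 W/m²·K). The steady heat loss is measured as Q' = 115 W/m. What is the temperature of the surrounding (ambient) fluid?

T_out = 23.7 °C

Sum the resistances:
  R'_carbon steel = ln(0.0455/0.0415)/(2πk) = 0.09202/(2π·37.3) = 3.926×10^-4 m·K/W
  R'_calcium silicate = ln(0.0668/0.0455)/(2πk) = 0.3840/(2π·0.0636) = 0.9609 m·K/W
  R'_conv,out = 1/(2πr h) = 1/(2π·0.0668·16.4) = 0.1453 m·K/W
ΣR = 1.107 m·K/W
ΔT = Q'·ΣR = 115 × 1.107 = 127.3 K
Heat flows outward, so T_out = T_in − ΔT = 151 − 127.3 = 23.7 °C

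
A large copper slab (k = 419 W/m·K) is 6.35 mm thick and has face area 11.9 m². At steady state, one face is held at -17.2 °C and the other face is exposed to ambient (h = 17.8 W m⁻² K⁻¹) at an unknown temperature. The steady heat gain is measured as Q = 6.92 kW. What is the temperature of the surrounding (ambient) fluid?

T_out = 15.5 °C

Sum the resistances:
  R_copper = L/(kA) = 0.00635/(419·11.9) = 1.274×10^-6 K/W
  R_conv,out = 1/(hA) = 1/(17.8·11.9) = 0.004721 K/W
ΣR = 0.004722 K/W
ΔT = Q·ΣR = 6920 × 0.004722 = 32.68 K
Heat flows inward, so T_out = T_in + ΔT = -17.2 + 32.68 = 15.5 °C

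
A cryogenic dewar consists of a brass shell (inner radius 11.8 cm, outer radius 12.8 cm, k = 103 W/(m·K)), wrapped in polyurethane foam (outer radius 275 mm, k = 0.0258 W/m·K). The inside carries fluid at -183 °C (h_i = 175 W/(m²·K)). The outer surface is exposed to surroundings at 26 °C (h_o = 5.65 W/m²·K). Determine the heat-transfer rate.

Series thermal resistances, inner to outer:
  R_conv,in = 1/(4πr²h) = 1/(4π·0.118²·175) = 0.03266 K/W
  R_brass = (1/0.118 − 1/0.128)/(4πk) = 0.6621/(4π·103) = 5.115×10^-4 K/W
  R_polyurethane foam = (1/0.128 − 1/0.275)/(4πk) = 4.176/(4π·0.0258) = 12.88 K/W
  R_conv,out = 1/(4πr²h) = 1/(4π·0.275²·5.65) = 0.1862 K/W
ΣR = 0.03266 + 5.115×10^-4 + 12.88 + 0.1862 = 13.10 K/W
Q = ΔT/ΣR = (-183 °C − 26 °C)/13.10 = -16.0 W
(Negative Q ⇒ heat flows inward; heat gain = 16.0 W.)

Q = 16.0 W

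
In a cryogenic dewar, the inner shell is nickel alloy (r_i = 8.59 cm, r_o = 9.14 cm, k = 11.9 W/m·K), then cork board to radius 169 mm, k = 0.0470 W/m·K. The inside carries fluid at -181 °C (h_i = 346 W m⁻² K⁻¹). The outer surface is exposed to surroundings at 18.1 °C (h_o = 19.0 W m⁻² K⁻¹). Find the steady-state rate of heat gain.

Q = 22.9 W

Series thermal resistances, inner to outer:
  R_conv,in = 1/(4πr²h) = 1/(4π·0.0859²·346) = 0.03117 K/W
  R_nickel alloy = (1/0.0859 − 1/0.0914)/(4πk) = 0.7005/(4π·11.9) = 0.004685 K/W
  R_cork board = (1/0.0914 − 1/0.169)/(4πk) = 5.024/(4π·0.0470) = 8.506 K/W
  R_conv,out = 1/(4πr²h) = 1/(4π·0.169²·19.0) = 0.1466 K/W
ΣR = 0.03117 + 0.004685 + 8.506 + 0.1466 = 8.688 K/W
Q = ΔT/ΣR = (-181 °C − 18.1 °C)/8.688 = -22.9 W
(Negative Q ⇒ heat flows inward; heat gain = 22.9 W.)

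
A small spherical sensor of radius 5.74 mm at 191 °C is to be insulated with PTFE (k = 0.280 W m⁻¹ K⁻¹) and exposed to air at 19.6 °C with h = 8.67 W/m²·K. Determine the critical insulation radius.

For a sphere, r_cr = 2k_ins/h = 2·0.280/8.67 = 0.0646 m = 6.46 cm

r_cr = 6.46 cm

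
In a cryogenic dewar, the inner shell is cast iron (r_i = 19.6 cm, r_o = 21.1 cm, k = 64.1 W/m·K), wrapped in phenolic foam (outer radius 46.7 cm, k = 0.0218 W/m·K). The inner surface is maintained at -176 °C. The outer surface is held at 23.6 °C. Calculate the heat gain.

Resistance network (inner→outer):
  R_cast iron = (1/0.196 − 1/0.211)/(4πk) = 0.3627/(4π·64.1) = 4.503×10^-4 K/W
  R_phenolic foam = (1/0.211 − 1/0.467)/(4πk) = 2.598/(4π·0.0218) = 9.484 K/W
ΣR = 4.503×10^-4 + 9.484 = 9.484 K/W
Q = ΔT/ΣR = (-176 °C − 23.6 °C)/9.484 = -21.0 W
(Negative Q ⇒ heat flows inward; heat gain = 21.0 W.)

Q = 21.0 W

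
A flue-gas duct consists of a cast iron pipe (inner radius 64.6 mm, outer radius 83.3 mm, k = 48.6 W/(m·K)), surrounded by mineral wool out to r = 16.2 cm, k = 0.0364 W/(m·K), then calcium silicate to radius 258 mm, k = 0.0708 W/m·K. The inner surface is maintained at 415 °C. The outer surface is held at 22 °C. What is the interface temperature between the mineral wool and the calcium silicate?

T = 126 °C

Resistance network (inner→outer):
  R'_cast iron = ln(0.0833/0.0646)/(2πk) = 0.2542/(2π·48.6) = 8.326×10^-4 m·K/W
  R'_mineral wool = ln(0.162/0.0833)/(2πk) = 0.6651/(2π·0.0364) = 2.908 m·K/W
  R'_calcium silicate = ln(0.258/0.162)/(2πk) = 0.4654/(2π·0.0708) = 1.046 m·K/W
ΣR = 8.326×10^-4 + 2.908 + 1.046 = 3.955 m·K/W
Q' = ΔT/ΣR = (415 °C − 22 °C)/3.955 = 99.37 W/m
From the inner boundary to the mineral wool/calcium silicate interface, ΣR_partial = 2.909 m·K/W.
T_interface = T_in − Q'·ΣR_partial = 415 °C − (99.37)(2.909) = 126 °C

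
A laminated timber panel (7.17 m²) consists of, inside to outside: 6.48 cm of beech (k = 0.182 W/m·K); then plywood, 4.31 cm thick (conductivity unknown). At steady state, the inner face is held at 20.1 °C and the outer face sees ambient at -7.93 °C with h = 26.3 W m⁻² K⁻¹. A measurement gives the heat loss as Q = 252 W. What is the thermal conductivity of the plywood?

ΣR = ΔT/Q = |20.1 − -7.93|/252 = 0.1112 K/W
Known resistances:
  R_beech = L/(kA) = 0.0648/(0.182·7.17) = 0.04966 K/W
  R_conv,out = 1/(hA) = 1/(26.3·7.17) = 0.005303 K/W
R_plywood = ΣR − ΣR_known = 0.1112 − 0.05496 = 0.05624 K/W
L/(kA) = 0.05624 ⇒ k = 0.0431/(0.05624·7.17) = 0.107 W/m·K

k = 0.107 W/m·K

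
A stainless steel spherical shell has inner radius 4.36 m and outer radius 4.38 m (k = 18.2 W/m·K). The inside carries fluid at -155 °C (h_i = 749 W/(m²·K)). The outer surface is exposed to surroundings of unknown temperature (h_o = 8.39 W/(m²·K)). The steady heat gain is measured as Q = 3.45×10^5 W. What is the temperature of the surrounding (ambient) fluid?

Series resistances:
  R_conv,in = 1/(4πr²h) = 1/(4π·4.36²·749) = 5.589×10^-6 K/W
  R_stainless steel = (1/4.36 − 1/4.38)/(4πk) = 0.001047/(4π·18.2) = 4.579×10^-6 K/W
  R_conv,out = 1/(4πr²h) = 1/(4π·4.38²·8.39) = 4.944×10^-4 K/W
ΣR = 5.046×10^-4 K/W
ΔT = Q·ΣR = 3.45×10^5 × 5.046×10^-4 = 174.1 K
Heat flows inward, so T_out = T_in + ΔT = -155 + 174.1 = 19.1 °C

T_out = 19.1 °C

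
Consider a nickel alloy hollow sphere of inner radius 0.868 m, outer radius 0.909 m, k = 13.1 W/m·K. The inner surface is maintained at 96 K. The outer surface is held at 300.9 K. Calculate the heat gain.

Q = 4πk·ΔT/(1/r₁ − 1/r₂) = 4π × 13.1 × 204.9 / (1/0.868 − 1/0.909) = 6.49×10^5 W

Q = 649 kW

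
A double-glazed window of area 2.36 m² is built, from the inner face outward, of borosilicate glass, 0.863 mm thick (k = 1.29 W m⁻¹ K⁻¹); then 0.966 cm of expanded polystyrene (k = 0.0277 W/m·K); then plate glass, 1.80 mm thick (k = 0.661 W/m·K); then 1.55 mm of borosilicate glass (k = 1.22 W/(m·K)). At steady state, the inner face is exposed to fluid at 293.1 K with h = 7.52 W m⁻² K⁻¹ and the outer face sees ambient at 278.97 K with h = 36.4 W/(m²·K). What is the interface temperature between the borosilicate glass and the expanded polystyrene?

Resistance network (inner→outer):
  R_conv,in = 1/(hA) = 1/(7.52·2.36) = 0.05635 K/W
  R_borosilicate glass = L/(kA) = 8.63×10^-4/(1.29·2.36) = 2.835×10^-4 K/W
  R_expanded polystyrene = L/(kA) = 0.00966/(0.0277·2.36) = 0.1478 K/W
  R_plate glass = L/(kA) = 0.00180/(0.661·2.36) = 0.001154 K/W
  R_borosilicate glass = L/(kA) = 0.00155/(1.22·2.36) = 5.383×10^-4 K/W
  R_conv,out = 1/(hA) = 1/(36.4·2.36) = 0.01164 K/W
ΣR = 0.05635 + 2.835×10^-4 + 0.1478 + 0.001154 + 5.383×10^-4 + 0.01164 = 0.2178 K/W
Q = ΔT/ΣR = (293.1 K − 278.97 K)/0.2178 = 64.88 W
From the inner boundary to the borosilicate glass/expanded polystyrene interface, ΣR_partial = 0.05663 K/W.
T_interface = T_in − Q·ΣR_partial = 293.1 K − (64.88)(0.05663) = 289.4 K

T = 289.4 K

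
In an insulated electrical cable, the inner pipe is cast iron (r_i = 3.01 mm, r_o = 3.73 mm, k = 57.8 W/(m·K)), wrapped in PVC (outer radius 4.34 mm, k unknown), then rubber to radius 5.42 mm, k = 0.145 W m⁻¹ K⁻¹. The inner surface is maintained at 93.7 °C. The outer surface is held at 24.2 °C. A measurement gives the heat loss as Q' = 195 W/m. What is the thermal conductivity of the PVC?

k = 0.215 W/m·K

ΣR = ΔT/Q' = |93.7 − 24.2|/195 = 0.3564 m·K/W
Known resistances:
  R'_cast iron = ln(0.00373/0.00301)/(2πk) = 0.2145/(2π·57.8) = 5.905×10^-4 m·K/W
  R'_rubber = ln(0.00542/0.00434)/(2πk) = 0.2222/(2π·0.145) = 0.2439 m·K/W
R_PVC = ΣR − ΣR_known = 0.3564 − 0.2445 = 0.1119 m·K/W
ln(r₂/r₁)/(2πk) = 0.1119 ⇒ k = 0.1515/(2π·0.1119) = 0.215 W/m·K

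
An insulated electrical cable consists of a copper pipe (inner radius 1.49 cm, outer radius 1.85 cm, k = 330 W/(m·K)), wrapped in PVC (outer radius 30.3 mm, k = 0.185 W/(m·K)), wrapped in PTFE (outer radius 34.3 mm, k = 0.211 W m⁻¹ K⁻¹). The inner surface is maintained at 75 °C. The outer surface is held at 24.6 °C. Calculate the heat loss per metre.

Q' = 97.3 W/m

Series thermal resistances, inner to outer:
  R'_copper = ln(0.0185/0.0149)/(2πk) = 0.2164/(2π·330) = 1.044×10^-4 m·K/W
  R'_PVC = ln(0.0303/0.0185)/(2πk) = 0.4934/(2π·0.185) = 0.4245 m·K/W
  R'_PTFE = ln(0.0343/0.0303)/(2πk) = 0.1240/(2π·0.211) = 0.09353 m·K/W
ΣR = 1.044×10^-4 + 0.4245 + 0.09353 = 0.5181 m·K/W
Q' = ΔT/ΣR = (75 °C − 24.6 °C)/0.5181 = 97.3 W/m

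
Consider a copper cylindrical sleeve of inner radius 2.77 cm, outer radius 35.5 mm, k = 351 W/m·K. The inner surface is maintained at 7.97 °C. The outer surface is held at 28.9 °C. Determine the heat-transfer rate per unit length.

Q' = 186 kW/m

Q' = 2πk·ΔT/ln(r₂/r₁) = 2π × 351 × 20.93 / ln(0.0355/0.0277) = 1.86×10^5 W/m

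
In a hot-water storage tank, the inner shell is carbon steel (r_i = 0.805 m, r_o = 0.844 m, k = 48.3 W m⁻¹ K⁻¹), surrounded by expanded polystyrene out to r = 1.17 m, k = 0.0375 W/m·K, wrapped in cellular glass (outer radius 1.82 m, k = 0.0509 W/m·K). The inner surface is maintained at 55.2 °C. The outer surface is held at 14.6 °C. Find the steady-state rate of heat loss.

Treat each layer as a resistance in series:
  R_carbon steel = (1/0.805 − 1/0.844)/(4πk) = 0.05740/(4π·48.3) = 9.457×10^-5 K/W
  R_expanded polystyrene = (1/0.844 − 1/1.17)/(4πk) = 0.3301/(4π·0.0375) = 0.7006 K/W
  R_cellular glass = (1/1.17 − 1/1.82)/(4πk) = 0.3053/(4π·0.0509) = 0.4772 K/W
ΣR = 9.457×10^-5 + 0.7006 + 0.4772 = 1.178 K/W
Q = ΔT/ΣR = (55.2 °C − 14.6 °C)/1.178 = 34.5 W

Q = 34.5 W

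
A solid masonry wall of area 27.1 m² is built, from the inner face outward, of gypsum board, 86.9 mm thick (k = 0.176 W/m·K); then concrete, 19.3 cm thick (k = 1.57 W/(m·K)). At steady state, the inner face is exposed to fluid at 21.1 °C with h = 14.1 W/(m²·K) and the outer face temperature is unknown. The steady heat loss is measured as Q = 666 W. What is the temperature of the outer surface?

Series resistances:
  R_conv,in = 1/(hA) = 1/(14.1·27.1) = 0.002617 K/W
  R_gypsum board = L/(kA) = 0.0869/(0.176·27.1) = 0.01822 K/W
  R_concrete = L/(kA) = 0.193/(1.57·27.1) = 0.004536 K/W
ΣR = 0.02537 K/W
ΔT = Q·ΣR = 666 × 0.02537 = 16.90 K
Heat flows outward, so T_out = T_in − ΔT = 21.1 − 16.90 = 4.20 °C

T_out = 4.20 °C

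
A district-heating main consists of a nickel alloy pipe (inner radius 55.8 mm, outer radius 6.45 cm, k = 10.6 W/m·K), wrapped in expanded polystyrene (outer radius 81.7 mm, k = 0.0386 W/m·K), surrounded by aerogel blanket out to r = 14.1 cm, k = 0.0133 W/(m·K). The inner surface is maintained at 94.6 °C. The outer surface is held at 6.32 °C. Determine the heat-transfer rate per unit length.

Series thermal resistances, inner to outer:
  R'_nickel alloy = ln(0.0645/0.0558)/(2πk) = 0.1449/(2π·10.6) = 0.002175 m·K/W
  R'_expanded polystyrene = ln(0.0817/0.0645)/(2πk) = 0.2364/(2π·0.0386) = 0.9747 m·K/W
  R'_aerogel blanket = ln(0.141/0.0817)/(2πk) = 0.5457/(2π·0.0133) = 6.530 m·K/W
ΣR = 0.002175 + 0.9747 + 6.530 = 7.507 m·K/W
Q' = ΔT/ΣR = (94.6 °C − 6.32 °C)/7.507 = 11.8 W/m

Q' = 11.8 W/m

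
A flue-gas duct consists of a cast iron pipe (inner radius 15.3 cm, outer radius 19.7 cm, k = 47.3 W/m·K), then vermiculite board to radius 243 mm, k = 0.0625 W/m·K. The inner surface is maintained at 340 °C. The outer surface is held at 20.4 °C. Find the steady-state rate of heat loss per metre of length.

Q' = 597 W/m

Treat each layer as a resistance in series:
  R'_cast iron = ln(0.197/0.153)/(2πk) = 0.2528/(2π·47.3) = 8.505×10^-4 m·K/W
  R'_vermiculite board = ln(0.243/0.197)/(2πk) = 0.2099/(2π·0.0625) = 0.5344 m·K/W
ΣR = 8.505×10^-4 + 0.5344 = 0.5353 m·K/W
Q' = ΔT/ΣR = (340 °C − 20.4 °C)/0.5353 = 597 W/m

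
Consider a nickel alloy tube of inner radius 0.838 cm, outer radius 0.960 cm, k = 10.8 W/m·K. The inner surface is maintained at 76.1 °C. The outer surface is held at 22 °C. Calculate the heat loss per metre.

Q' = 2πk·ΔT/ln(r₂/r₁) = 2π × 10.8 × 54.1 / ln(0.00960/0.00838) = 27000 W/m

Q' = 27000 W/m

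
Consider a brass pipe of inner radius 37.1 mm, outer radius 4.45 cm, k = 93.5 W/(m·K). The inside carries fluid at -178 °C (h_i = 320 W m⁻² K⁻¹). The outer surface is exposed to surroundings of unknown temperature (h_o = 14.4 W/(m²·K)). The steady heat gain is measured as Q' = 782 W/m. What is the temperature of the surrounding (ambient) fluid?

Series resistances:
  R'_conv,in = 1/(2πr h) = 1/(2π·0.0371·320) = 0.01341 m·K/W
  R'_brass = ln(0.0445/0.0371)/(2πk) = 0.1819/(2π·93.5) = 3.096×10^-4 m·K/W
  R'_conv,out = 1/(2πr h) = 1/(2π·0.0445·14.4) = 0.2484 m·K/W
ΣR = 0.2621 m·K/W
ΔT = Q'·ΣR = 782 × 0.2621 = 205.0 K
Heat flows inward, so T_out = T_in + ΔT = -178 + 205.0 = 27.0 °C

T_out = 27.0 °C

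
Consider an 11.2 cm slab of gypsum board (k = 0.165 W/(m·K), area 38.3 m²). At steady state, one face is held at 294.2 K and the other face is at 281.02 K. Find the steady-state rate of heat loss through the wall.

Q = kA·ΔT/L = 0.165 × 38.3 × |294.2 K − 281.02 K| / 0.112 = 744 W

Q = 744 W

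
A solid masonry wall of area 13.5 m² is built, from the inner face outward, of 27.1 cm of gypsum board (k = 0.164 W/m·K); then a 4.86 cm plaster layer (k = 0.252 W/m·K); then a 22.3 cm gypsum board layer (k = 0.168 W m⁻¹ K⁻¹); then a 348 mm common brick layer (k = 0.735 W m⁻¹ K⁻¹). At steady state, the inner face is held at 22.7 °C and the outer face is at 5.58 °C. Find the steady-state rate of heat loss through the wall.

Q = 63.4 W

Series thermal resistances, inner to outer:
  R_gypsum board = L/(kA) = 0.271/(0.164·13.5) = 0.1224 K/W
  R_plaster = L/(kA) = 0.0486/(0.252·13.5) = 0.01429 K/W
  R_gypsum board = L/(kA) = 0.223/(0.168·13.5) = 0.09832 K/W
  R_common brick = L/(kA) = 0.348/(0.735·13.5) = 0.03507 K/W
ΣR = 0.1224 + 0.01429 + 0.09832 + 0.03507 = 0.2701 K/W
Q = ΔT/ΣR = (22.7 °C − 5.58 °C)/0.2701 = 63.4 W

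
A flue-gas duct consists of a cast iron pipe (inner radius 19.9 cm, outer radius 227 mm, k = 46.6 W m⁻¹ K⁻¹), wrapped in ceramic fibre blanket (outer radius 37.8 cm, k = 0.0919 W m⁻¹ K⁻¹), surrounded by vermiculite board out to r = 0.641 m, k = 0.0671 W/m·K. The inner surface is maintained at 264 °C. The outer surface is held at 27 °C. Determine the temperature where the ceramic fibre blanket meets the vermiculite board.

Series thermal resistances, inner to outer:
  R'_cast iron = ln(0.227/0.199)/(2πk) = 0.1316/(2π·46.6) = 4.496×10^-4 m·K/W
  R'_ceramic fibre blanket = ln(0.378/0.227)/(2πk) = 0.5099/(2π·0.0919) = 0.8831 m·K/W
  R'_vermiculite board = ln(0.641/0.378)/(2πk) = 0.5281/(2π·0.0671) = 1.253 m·K/W
ΣR = 4.496×10^-4 + 0.8831 + 1.253 = 2.137 m·K/W
Q' = ΔT/ΣR = (264 °C − 27 °C)/2.137 = 110.9 W/m
From the inner boundary to the ceramic fibre blanket/vermiculite board interface, ΣR_partial = 0.8835 m·K/W.
T_interface = T_in − Q'·ΣR_partial = 264 °C − (110.9)(0.8835) = 166 °C

T = 166 °C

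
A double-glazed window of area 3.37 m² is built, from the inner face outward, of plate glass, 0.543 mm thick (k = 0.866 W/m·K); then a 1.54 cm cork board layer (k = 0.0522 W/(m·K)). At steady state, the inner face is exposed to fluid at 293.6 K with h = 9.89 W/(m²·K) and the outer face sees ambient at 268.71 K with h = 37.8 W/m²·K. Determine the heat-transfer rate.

Q = 198 W

Series thermal resistances, inner to outer:
  R_conv,in = 1/(hA) = 1/(9.89·3.37) = 0.03000 K/W
  R_plate glass = L/(kA) = 5.43×10^-4/(0.866·3.37) = 1.861×10^-4 K/W
  R_cork board = L/(kA) = 0.0154/(0.0522·3.37) = 0.08754 K/W
  R_conv,out = 1/(hA) = 1/(37.8·3.37) = 0.007850 K/W
ΣR = 0.03000 + 1.861×10^-4 + 0.08754 + 0.007850 = 0.1256 K/W
Q = ΔT/ΣR = (293.6 K − 268.71 K)/0.1256 = 198 W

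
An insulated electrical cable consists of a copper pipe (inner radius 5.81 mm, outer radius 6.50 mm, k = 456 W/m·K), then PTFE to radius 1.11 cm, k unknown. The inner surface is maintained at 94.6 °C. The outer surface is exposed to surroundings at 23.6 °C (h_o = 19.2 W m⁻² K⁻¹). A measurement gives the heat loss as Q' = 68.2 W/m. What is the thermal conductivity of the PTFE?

ΣR = ΔT/Q' = |94.6 − 23.6|/68.2 = 1.041 m·K/W
Known resistances:
  R'_copper = ln(0.00650/0.00581)/(2πk) = 0.1122/(2π·456) = 3.917×10^-5 m·K/W
  R'_conv,out = 1/(2πr h) = 1/(2π·0.0111·19.2) = 0.7468 m·K/W
R_PTFE = ΣR − ΣR_known = 1.041 − 0.7468 = 0.2942 m·K/W
ln(r₂/r₁)/(2πk) = 0.2942 ⇒ k = 0.5351/(2π·0.2942) = 0.289 W/m·K

k = 0.289 W/m·K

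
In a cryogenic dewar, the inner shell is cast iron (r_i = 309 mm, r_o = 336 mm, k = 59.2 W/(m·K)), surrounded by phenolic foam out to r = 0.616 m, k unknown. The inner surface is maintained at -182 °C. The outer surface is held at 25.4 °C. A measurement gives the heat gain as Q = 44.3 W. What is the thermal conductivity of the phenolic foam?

k = 0.0230 W/m·K

ΣR = ΔT/Q = |-182 − 25.4|/44.3 = 4.682 K/W
Known resistances:
  R_cast iron = (1/0.309 − 1/0.336)/(4πk) = 0.2601/(4π·59.2) = 3.496×10^-4 K/W
R_phenolic foam = ΣR − ΣR_known = 4.682 − 3.496×10^-4 = 4.682 K/W
(1/r₁−1/r₂)/(4πk) = 4.682 ⇒ k = 1.353/(4π·4.682) = 0.0230 W/m·K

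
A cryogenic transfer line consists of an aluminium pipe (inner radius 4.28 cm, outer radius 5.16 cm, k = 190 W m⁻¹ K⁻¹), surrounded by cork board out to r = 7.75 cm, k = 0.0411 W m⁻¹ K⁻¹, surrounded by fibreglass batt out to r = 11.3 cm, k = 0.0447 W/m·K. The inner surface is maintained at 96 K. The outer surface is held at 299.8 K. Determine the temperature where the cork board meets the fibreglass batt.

T = 206.0 K

Series thermal resistances, inner to outer:
  R'_aluminium = ln(0.0516/0.0428)/(2πk) = 0.1870/(2π·190) = 1.566×10^-4 m·K/W
  R'_cork board = ln(0.0775/0.0516)/(2πk) = 0.4068/(2π·0.0411) = 1.575 m·K/W
  R'_fibreglass batt = ln(0.113/0.0775)/(2πk) = 0.3771/(2π·0.0447) = 1.343 m·K/W
ΣR = 1.566×10^-4 + 1.575 + 1.343 = 2.918 m·K/W
Q' = ΔT/ΣR = (96 K − 299.8 K)/2.918 = -69.84 W/m
From the inner boundary to the cork board/fibreglass batt interface, ΣR_partial = 1.575 m·K/W.
T_interface = T_in − Q'·ΣR_partial = 96 K − (-69.84)(1.575) = 206.0 K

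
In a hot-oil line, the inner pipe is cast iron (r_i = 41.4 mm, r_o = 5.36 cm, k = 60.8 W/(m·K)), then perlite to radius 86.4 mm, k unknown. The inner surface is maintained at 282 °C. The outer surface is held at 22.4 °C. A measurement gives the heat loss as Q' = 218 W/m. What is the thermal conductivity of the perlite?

k = 0.0638 W/m·K

ΣR = ΔT/Q' = |282 − 22.4|/218 = 1.191 m·K/W
Known resistances:
  R'_cast iron = ln(0.0536/0.0414)/(2πk) = 0.2583/(2π·60.8) = 6.761×10^-4 m·K/W
R_perlite = ΣR − ΣR_known = 1.191 − 6.761×10^-4 = 1.190 m·K/W
ln(r₂/r₁)/(2πk) = 1.190 ⇒ k = 0.4774/(2π·1.190) = 0.0638 W/m·K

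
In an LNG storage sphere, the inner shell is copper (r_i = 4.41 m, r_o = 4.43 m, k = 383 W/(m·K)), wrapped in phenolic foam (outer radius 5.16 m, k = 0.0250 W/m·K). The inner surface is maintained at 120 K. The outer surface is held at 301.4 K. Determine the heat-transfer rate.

Q = 1780 W

Resistance network (inner→outer):
  R_copper = (1/4.41 − 1/4.43)/(4πk) = 0.001024/(4π·383) = 2.127×10^-7 K/W
  R_phenolic foam = (1/4.43 − 1/5.16)/(4πk) = 0.03194/(4π·0.0250) = 0.1017 K/W
ΣR = 2.127×10^-7 + 0.1017 = 0.1017 K/W
Q = ΔT/ΣR = (120 K − 301.4 K)/0.1017 = -1780 W
(Negative Q ⇒ heat flows inward; heat gain = 1780 W.)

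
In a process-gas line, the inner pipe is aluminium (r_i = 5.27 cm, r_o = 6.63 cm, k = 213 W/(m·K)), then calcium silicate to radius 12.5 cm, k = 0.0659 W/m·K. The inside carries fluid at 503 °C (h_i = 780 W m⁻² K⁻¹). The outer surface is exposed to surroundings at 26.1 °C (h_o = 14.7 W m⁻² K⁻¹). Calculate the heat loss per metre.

Q' = 294 W/m

Series thermal resistances, inner to outer:
  R'_conv,in = 1/(2πr h) = 1/(2π·0.0527·780) = 0.003872 m·K/W
  R'_aluminium = ln(0.0663/0.0527)/(2πk) = 0.2296/(2π·213) = 1.715×10^-4 m·K/W
  R'_calcium silicate = ln(0.125/0.0663)/(2πk) = 0.6341/(2π·0.0659) = 1.531 m·K/W
  R'_conv,out = 1/(2πr h) = 1/(2π·0.125·14.7) = 0.08661 m·K/W
ΣR = 0.003872 + 1.715×10^-4 + 1.531 + 0.08661 = 1.622 m·K/W
Q' = ΔT/ΣR = (503 °C − 26.1 °C)/1.622 = 294 W/m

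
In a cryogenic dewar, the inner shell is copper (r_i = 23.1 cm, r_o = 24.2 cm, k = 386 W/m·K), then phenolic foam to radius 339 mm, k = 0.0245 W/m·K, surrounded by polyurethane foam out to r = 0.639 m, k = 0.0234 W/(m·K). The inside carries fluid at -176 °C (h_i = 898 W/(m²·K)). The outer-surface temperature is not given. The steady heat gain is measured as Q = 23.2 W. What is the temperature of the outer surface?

Sum the resistances:
  R_conv,in = 1/(4πr²h) = 1/(4π·0.231²·898) = 0.001661 K/W
  R_copper = (1/0.231 − 1/0.242)/(4πk) = 0.1968/(4π·386) = 4.057×10^-5 K/W
  R_phenolic foam = (1/0.242 − 1/0.339)/(4πk) = 1.182/(4π·0.0245) = 3.840 K/W
  R_polyurethane foam = (1/0.339 − 1/0.639)/(4πk) = 1.385/(4π·0.0234) = 4.710 K/W
ΣR = 8.552 K/W
ΔT = Q·ΣR = 23.2 × 8.552 = 198.4 K
Heat flows inward, so T_out = T_in + ΔT = -176 + 198.4 = 22.4 °C

T_out = 22.4 °C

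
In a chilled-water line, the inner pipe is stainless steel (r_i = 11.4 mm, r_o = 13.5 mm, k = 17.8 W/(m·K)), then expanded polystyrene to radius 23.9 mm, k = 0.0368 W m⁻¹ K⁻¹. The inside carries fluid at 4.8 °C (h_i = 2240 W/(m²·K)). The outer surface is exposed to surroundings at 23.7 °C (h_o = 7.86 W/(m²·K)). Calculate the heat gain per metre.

Series thermal resistances, inner to outer:
  R'_conv,in = 1/(2πr h) = 1/(2π·0.0114·2240) = 0.006233 m·K/W
  R'_stainless steel = ln(0.0135/0.0114)/(2πk) = 0.1691/(2π·17.8) = 0.001512 m·K/W
  R'_expanded polystyrene = ln(0.0239/0.0135)/(2πk) = 0.5712/(2π·0.0368) = 2.470 m·K/W
  R'_conv,out = 1/(2πr h) = 1/(2π·0.0239·7.86) = 0.8472 m·K/W
ΣR = 0.006233 + 0.001512 + 2.470 + 0.8472 = 3.325 m·K/W
Q' = ΔT/ΣR = (4.8 °C − 23.7 °C)/3.325 = -5.68 W/m
(Negative Q' ⇒ heat flows inward; heat gain = 5.68 W/m.)

Q' = 5.68 W/m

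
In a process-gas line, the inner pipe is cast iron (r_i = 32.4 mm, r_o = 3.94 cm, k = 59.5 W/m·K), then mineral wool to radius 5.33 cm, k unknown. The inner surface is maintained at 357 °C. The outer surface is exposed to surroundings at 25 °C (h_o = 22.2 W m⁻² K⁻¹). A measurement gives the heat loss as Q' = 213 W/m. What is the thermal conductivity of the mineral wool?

ΣR = ΔT/Q' = |357 − 25|/213 = 1.559 m·K/W
Known resistances:
  R'_cast iron = ln(0.0394/0.0324)/(2πk) = 0.1956/(2π·59.5) = 5.232×10^-4 m·K/W
  R'_conv,out = 1/(2πr h) = 1/(2π·0.0533·22.2) = 0.1345 m·K/W
R_mineral wool = ΣR − ΣR_known = 1.559 − 0.1350 = 1.424 m·K/W
ln(r₂/r₁)/(2πk) = 1.424 ⇒ k = 0.3022/(2π·1.424) = 0.0338 W/m·K

k = 0.0338 W/m·K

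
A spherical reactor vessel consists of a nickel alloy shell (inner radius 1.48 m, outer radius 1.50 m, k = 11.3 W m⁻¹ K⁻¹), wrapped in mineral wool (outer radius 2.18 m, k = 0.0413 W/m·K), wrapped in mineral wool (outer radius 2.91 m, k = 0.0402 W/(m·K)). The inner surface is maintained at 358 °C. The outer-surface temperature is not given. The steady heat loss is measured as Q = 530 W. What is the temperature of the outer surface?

T_out = 24.9 °C

Sum the resistances:
  R_nickel alloy = (1/1.48 − 1/1.50)/(4πk) = 0.009009/(4π·11.3) = 6.344×10^-5 K/W
  R_mineral wool = (1/1.50 − 1/2.18)/(4πk) = 0.2080/(4π·0.0413) = 0.4007 K/W
  R_mineral wool = (1/2.18 − 1/2.91)/(4πk) = 0.1151/(4π·0.0402) = 0.2278 K/W
ΣR = 0.6285 K/W
ΔT = Q·ΣR = 530 × 0.6285 = 333.1 K
Heat flows outward, so T_out = T_in − ΔT = 358 − 333.1 = 24.9 °C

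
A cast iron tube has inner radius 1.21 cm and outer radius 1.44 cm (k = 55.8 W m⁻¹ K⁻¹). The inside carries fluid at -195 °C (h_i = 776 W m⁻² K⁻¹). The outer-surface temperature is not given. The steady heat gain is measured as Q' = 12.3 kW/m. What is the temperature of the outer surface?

Series resistances:
  R'_conv,in = 1/(2πr h) = 1/(2π·0.0121·776) = 0.01695 m·K/W
  R'_cast iron = ln(0.0144/0.0121)/(2πk) = 0.1740/(2π·55.8) = 4.964×10^-4 m·K/W
ΣR = 0.01745 m·K/W
ΔT = Q'·ΣR = 12300 × 0.01745 = 214.6 K
Heat flows inward, so T_out = T_in + ΔT = -195 + 214.6 = 19.6 °C

T_out = 19.6 °C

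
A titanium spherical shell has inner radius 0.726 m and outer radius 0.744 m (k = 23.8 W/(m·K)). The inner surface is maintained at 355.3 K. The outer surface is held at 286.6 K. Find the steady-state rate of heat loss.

Q = 4πk·ΔT/(1/r₁ − 1/r₂) = 4π × 23.8 × 68.7 / (1/0.726 − 1/0.744) = 6.17×10^5 W

Q = 6.17×10^5 W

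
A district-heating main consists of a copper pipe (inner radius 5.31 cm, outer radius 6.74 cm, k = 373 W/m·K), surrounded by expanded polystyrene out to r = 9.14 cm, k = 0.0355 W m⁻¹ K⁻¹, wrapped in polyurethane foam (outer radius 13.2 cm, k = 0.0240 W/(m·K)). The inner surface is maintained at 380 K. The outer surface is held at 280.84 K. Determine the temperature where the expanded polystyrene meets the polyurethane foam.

T = 344.4 K

Series thermal resistances, inner to outer:
  R'_copper = ln(0.0674/0.0531)/(2πk) = 0.2385/(2π·373) = 1.018×10^-4 m·K/W
  R'_expanded polystyrene = ln(0.0914/0.0674)/(2πk) = 0.3046/(2π·0.0355) = 1.366 m·K/W
  R'_polyurethane foam = ln(0.132/0.0914)/(2πk) = 0.3676/(2π·0.0240) = 2.437 m·K/W
ΣR = 1.018×10^-4 + 1.366 + 2.437 = 3.803 m·K/W
Q' = ΔT/ΣR = (380 K − 280.84 K)/3.803 = 26.07 W/m
From the inner boundary to the expanded polystyrene/polyurethane foam interface, ΣR_partial = 1.366 m·K/W.
T_interface = T_in − Q'·ΣR_partial = 380 K − (26.07)(1.366) = 344.4 K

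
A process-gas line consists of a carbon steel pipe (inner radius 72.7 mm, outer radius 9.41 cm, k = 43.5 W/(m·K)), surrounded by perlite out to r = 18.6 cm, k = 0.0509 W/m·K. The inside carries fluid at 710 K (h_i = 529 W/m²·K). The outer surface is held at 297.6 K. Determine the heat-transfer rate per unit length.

Series thermal resistances, inner to outer:
  R'_conv,in = 1/(2πr h) = 1/(2π·0.0727·529) = 0.004138 m·K/W
  R'_carbon steel = ln(0.0941/0.0727)/(2πk) = 0.2580/(2π·43.5) = 9.440×10^-4 m·K/W
  R'_perlite = ln(0.186/0.0941)/(2πk) = 0.6814/(2π·0.0509) = 2.131 m·K/W
ΣR = 0.004138 + 9.440×10^-4 + 2.131 = 2.136 m·K/W
Q' = ΔT/ΣR = (710 K − 297.6 K)/2.136 = 193 W/m

Q' = 193 W/m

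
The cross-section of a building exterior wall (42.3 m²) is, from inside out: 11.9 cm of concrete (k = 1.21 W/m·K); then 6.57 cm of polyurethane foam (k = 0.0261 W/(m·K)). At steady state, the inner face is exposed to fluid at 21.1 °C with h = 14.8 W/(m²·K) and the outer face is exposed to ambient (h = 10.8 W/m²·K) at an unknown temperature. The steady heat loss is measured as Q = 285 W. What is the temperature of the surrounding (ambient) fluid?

T_out = 2.40 °C

Series resistances:
  R_conv,in = 1/(hA) = 1/(14.8·42.3) = 0.001597 K/W
  R_concrete = L/(kA) = 0.119/(1.21·42.3) = 0.002325 K/W
  R_polyurethane foam = L/(kA) = 0.0657/(0.0261·42.3) = 0.05951 K/W
  R_conv,out = 1/(hA) = 1/(10.8·42.3) = 0.002189 K/W
ΣR = 0.06562 K/W
ΔT = Q·ΣR = 285 × 0.06562 = 18.70 K
Heat flows outward, so T_out = T_in − ΔT = 21.1 − 18.70 = 2.40 °C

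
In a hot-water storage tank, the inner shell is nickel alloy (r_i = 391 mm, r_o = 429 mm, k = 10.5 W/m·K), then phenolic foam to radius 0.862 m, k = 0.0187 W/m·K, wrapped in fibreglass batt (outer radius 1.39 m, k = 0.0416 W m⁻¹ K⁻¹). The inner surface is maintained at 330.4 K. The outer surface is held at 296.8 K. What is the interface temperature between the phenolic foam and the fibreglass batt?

T = 301.7 K

Series thermal resistances, inner to outer:
  R_nickel alloy = (1/0.391 − 1/0.429)/(4πk) = 0.2265/(4π·10.5) = 0.001717 K/W
  R_phenolic foam = (1/0.429 − 1/0.862)/(4πk) = 1.171/(4π·0.0187) = 4.983 K/W
  R_fibreglass batt = (1/0.862 − 1/1.39)/(4πk) = 0.4407/(4π·0.0416) = 0.8430 K/W
ΣR = 0.001717 + 4.983 + 0.8430 = 5.828 K/W
Q = ΔT/ΣR = (330.4 K − 296.8 K)/5.828 = 5.765 W
From the inner boundary to the phenolic foam/fibreglass batt interface, ΣR_partial = 4.985 K/W.
T_interface = T_in − Q·ΣR_partial = 330.4 K − (5.765)(4.985) = 301.7 K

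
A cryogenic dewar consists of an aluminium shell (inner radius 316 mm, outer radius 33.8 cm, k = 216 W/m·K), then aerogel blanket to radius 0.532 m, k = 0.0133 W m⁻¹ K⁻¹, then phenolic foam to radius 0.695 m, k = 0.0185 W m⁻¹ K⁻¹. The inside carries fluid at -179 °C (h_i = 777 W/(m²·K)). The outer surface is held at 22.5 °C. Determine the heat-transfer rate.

Q = 24.1 W

Series thermal resistances, inner to outer:
  R_conv,in = 1/(4πr²h) = 1/(4π·0.316²·777) = 0.001026 K/W
  R_aluminium = (1/0.316 − 1/0.338)/(4πk) = 0.2060/(4π·216) = 7.588×10^-5 K/W
  R_aerogel blanket = (1/0.338 − 1/0.532)/(4πk) = 1.079/(4π·0.0133) = 6.455 K/W
  R_phenolic foam = (1/0.532 − 1/0.695)/(4πk) = 0.4409/(4π·0.0185) = 1.896 K/W
ΣR = 0.001026 + 7.588×10^-5 + 6.455 + 1.896 = 8.352 K/W
Q = ΔT/ΣR = (-179 °C − 22.5 °C)/8.352 = -24.1 W
(Negative Q ⇒ heat flows inward; heat gain = 24.1 W.)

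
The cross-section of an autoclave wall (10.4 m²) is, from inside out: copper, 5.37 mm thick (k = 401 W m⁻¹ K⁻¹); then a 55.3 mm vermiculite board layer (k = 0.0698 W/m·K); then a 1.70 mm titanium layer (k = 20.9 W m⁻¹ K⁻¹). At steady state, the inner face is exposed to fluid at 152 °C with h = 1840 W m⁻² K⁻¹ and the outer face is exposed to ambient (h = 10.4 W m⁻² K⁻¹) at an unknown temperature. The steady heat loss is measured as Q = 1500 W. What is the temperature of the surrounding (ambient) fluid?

Sum the resistances:
  R_conv,in = 1/(hA) = 1/(1840·10.4) = 5.226×10^-5 K/W
  R_copper = L/(kA) = 0.00537/(401·10.4) = 1.288×10^-6 K/W
  R_vermiculite board = L/(kA) = 0.0553/(0.0698·10.4) = 0.07618 K/W
  R_titanium = L/(kA) = 0.00170/(20.9·10.4) = 7.821×10^-6 K/W
  R_conv,out = 1/(hA) = 1/(10.4·10.4) = 0.009246 K/W
ΣR = 0.08549 K/W
ΔT = Q·ΣR = 1500 × 0.08549 = 128.2 K
Heat flows outward, so T_out = T_in − ΔT = 152 − 128.2 = 23.8 °C

T_out = 23.8 °C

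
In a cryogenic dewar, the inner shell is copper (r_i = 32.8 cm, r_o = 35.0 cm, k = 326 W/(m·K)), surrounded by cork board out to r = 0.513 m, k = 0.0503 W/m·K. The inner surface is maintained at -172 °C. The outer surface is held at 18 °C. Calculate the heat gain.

Q = 132 W

Treat each layer as a resistance in series:
  R_copper = (1/0.328 − 1/0.350)/(4πk) = 0.1916/(4π·326) = 4.678×10^-5 K/W
  R_cork board = (1/0.350 − 1/0.513)/(4πk) = 0.9078/(4π·0.0503) = 1.436 K/W
ΣR = 4.678×10^-5 + 1.436 = 1.436 K/W
Q = ΔT/ΣR = (-172 °C − 18 °C)/1.436 = -132 W
(Negative Q ⇒ heat flows inward; heat gain = 132 W.)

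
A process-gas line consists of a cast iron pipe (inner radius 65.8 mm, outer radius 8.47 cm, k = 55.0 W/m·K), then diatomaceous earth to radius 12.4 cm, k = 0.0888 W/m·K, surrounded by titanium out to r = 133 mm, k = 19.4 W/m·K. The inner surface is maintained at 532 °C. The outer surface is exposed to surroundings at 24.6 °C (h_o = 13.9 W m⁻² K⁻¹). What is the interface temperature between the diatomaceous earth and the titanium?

Series thermal resistances, inner to outer:
  R'_cast iron = ln(0.0847/0.0658)/(2πk) = 0.2525/(2π·55.0) = 7.307×10^-4 m·K/W
  R'_diatomaceous earth = ln(0.124/0.0847)/(2πk) = 0.3812/(2π·0.0888) = 0.6832 m·K/W
  R'_titanium = ln(0.133/0.124)/(2πk) = 0.07007/(2π·19.4) = 5.748×10^-4 m·K/W
  R'_conv,out = 1/(2πr h) = 1/(2π·0.133·13.9) = 0.08609 m·K/W
ΣR = 7.307×10^-4 + 0.6832 + 5.748×10^-4 + 0.08609 = 0.7706 m·K/W
Q' = ΔT/ΣR = (532 °C − 24.6 °C)/0.7706 = 658.4 W/m
From the inner boundary to the diatomaceous earth/titanium interface, ΣR_partial = 0.6839 m·K/W.
T_interface = T_in − Q'·ΣR_partial = 532 °C − (658.4)(0.6839) = 81.7 °C

T = 81.7 °C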